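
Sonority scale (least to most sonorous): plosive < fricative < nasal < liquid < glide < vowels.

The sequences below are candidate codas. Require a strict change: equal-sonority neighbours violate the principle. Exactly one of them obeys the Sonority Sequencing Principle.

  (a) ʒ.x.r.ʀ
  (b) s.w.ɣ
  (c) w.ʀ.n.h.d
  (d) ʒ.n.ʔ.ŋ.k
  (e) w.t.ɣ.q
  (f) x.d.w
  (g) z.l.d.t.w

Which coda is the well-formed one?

c

(a) 2-2-4-4 → violates
(b) 2-5-2 → violates
(c) 5-4-3-2-1 → obeys
(d) 2-3-1-3-1 → violates
(e) 5-1-2-1 → violates
(f) 2-1-5 → violates
(g) 2-4-1-1-5 → violates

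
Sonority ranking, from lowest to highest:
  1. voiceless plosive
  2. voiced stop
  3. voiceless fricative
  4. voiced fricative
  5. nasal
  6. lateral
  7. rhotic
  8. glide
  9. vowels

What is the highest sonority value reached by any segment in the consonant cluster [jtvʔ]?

8

/j/: glide = 8.
/t/: voiceless plosive = 1.
/v/: voiced fricative = 4.
/ʔ/: voiceless plosive = 1.
The maximum is 8.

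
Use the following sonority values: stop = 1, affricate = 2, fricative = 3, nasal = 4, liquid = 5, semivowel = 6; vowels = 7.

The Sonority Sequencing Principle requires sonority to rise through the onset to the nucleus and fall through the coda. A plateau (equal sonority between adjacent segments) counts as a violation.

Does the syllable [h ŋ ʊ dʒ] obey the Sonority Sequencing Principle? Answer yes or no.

yes

Onset: /h/ is a fricative (sonority 3), /ŋ/ is a nasal (sonority 4); then the nucleus /ʊ/ (sonority 7).
Onset profile 3-4-7 — rises to the nucleus.
Coda: /dʒ/ is an affricate (sonority 2).
Coda profile 7-2 — falls from the nucleus.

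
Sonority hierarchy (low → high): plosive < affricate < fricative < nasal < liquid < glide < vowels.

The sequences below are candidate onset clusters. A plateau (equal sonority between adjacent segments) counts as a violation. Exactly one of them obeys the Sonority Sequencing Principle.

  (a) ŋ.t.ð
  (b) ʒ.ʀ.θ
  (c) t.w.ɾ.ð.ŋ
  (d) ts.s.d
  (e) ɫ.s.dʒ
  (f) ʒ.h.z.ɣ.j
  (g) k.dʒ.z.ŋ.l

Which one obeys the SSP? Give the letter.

(a) 4-1-3 → violates
(b) 3-5-3 → violates
(c) 1-6-5-3-4 → violates
(d) 2-3-1 → violates
(e) 5-3-2 → violates
(f) 3-3-3-3-6 → violates
(g) 1-2-3-4-5 → obeys

g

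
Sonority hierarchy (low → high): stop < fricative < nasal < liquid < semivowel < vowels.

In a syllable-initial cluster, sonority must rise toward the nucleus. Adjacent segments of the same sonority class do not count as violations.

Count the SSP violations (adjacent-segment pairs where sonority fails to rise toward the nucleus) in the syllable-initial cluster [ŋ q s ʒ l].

1

/ŋ/: nasal = 3.
/q/: stop = 1.
/s/: fricative = 2.
/ʒ/: fricative = 2.
/l/: liquid = 4.
/ŋ/→/q/: 3→1 (does not rise) — violation.
/q/→/s/: 1→2 (rises) — ok.
/s/→/ʒ/: 2→2 (plateau, allowed) — ok.
/ʒ/→/l/: 2→4 (rises) — ok.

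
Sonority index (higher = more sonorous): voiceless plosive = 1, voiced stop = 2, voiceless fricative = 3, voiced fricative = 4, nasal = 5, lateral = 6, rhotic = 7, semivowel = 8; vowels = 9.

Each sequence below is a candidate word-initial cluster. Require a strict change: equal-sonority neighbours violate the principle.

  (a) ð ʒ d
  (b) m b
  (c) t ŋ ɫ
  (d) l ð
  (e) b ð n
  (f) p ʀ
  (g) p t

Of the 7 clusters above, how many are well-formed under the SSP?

3

(a) 4-4-2 → violates
(b) 5-2 → violates
(c) 1-5-6 → obeys
(d) 6-4 → violates
(e) 2-4-5 → obeys
(f) 1-7 → obeys
(g) 1-1 → violates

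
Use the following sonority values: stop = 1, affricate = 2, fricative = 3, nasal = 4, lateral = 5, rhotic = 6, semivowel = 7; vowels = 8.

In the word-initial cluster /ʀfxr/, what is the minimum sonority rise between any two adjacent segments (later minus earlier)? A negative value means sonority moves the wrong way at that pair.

-3

/ʀ/ — rhotic, sonority 6.
/f/ — fricative, sonority 3.
/x/ — fricative, sonority 3.
/r/ — rhotic, sonority 6.
/ʀ/→/f/: change -3.
/f/→/x/: change +0.
/x/→/r/: change +3.
Minimum = -3.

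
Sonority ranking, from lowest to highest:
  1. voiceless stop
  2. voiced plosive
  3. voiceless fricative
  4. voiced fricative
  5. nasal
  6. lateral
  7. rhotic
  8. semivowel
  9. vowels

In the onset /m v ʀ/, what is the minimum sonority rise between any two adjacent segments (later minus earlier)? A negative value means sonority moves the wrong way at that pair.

-1

/m/ is a nasal (sonority 5).
/v/ is a voiced fricative (sonority 4).
/ʀ/ is a rhotic (sonority 7).
/m/→/v/: change -1.
/v/→/ʀ/: change +3.
Minimum = -1.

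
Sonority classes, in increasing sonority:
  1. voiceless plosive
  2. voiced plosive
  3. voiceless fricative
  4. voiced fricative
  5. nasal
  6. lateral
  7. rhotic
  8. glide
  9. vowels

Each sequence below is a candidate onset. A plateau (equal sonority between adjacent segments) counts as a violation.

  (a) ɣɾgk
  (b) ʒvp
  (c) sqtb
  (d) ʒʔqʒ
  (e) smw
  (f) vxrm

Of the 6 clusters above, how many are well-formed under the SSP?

1

(a) ɣɾgk: profile 4-7-2-1 — violates.
(b) ʒvp: profile 4-4-1 — violates.
(c) sqtb: profile 3-1-1-2 — violates.
(d) ʒʔqʒ: profile 4-1-1-4 — violates.
(e) smw: profile 3-5-8 — obeys.
(f) vxrm: profile 4-3-7-5 — violates.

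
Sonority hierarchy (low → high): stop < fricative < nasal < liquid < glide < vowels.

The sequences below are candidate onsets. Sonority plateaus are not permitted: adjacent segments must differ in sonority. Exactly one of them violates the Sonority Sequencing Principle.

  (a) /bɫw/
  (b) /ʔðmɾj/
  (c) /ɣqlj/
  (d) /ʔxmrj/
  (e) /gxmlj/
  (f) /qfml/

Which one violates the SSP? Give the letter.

(a) 1-4-5 → obeys
(b) 1-2-3-4-5 → obeys
(c) 2-1-4-5 → violates
(d) 1-2-3-4-5 → obeys
(e) 1-2-3-4-5 → obeys
(f) 1-2-3-4 → obeys

c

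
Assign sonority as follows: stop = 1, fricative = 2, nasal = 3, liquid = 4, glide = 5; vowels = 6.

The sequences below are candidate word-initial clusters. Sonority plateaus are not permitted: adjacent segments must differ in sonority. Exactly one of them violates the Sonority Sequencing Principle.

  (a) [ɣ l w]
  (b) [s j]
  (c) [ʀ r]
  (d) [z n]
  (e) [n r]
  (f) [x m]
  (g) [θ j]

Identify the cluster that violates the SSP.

c

(a) sonority 2-4-5: well-formed.
(b) sonority 2-5: well-formed.
(c) sonority 4-4: ill-formed.
(d) sonority 2-3: well-formed.
(e) sonority 3-4: well-formed.
(f) sonority 2-3: well-formed.
(g) sonority 2-5: well-formed.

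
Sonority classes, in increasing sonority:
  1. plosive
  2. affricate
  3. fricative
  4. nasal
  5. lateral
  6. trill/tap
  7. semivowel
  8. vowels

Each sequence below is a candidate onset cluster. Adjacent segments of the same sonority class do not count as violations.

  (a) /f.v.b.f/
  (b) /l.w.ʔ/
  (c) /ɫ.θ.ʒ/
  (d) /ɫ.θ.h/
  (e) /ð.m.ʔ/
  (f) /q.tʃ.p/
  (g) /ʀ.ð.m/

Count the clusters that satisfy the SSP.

0

(a) sonority 3-3-1-3: ill-formed.
(b) sonority 5-7-1: ill-formed.
(c) sonority 5-3-3: ill-formed.
(d) sonority 5-3-3: ill-formed.
(e) sonority 3-4-1: ill-formed.
(f) sonority 1-2-1: ill-formed.
(g) sonority 6-3-4: ill-formed.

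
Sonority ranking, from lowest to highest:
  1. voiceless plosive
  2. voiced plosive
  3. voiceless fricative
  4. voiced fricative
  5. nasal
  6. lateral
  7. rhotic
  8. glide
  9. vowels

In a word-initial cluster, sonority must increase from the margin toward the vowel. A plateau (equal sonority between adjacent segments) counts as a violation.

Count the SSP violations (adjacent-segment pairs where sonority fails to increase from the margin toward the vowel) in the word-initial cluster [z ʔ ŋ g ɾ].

2

/z/ is a voiced fricative (sonority 4).
/ʔ/ is a voiceless plosive (sonority 1).
/ŋ/ is a nasal (sonority 5).
/g/ is a voiced plosive (sonority 2).
/ɾ/ is a rhotic (sonority 7).
/z/→/ʔ/: 4→1 (does not rise) — violation.
/ʔ/→/ŋ/: 1→5 (rises) — ok.
/ŋ/→/g/: 5→2 (does not rise) — violation.
/g/→/ɾ/: 2→7 (rises) — ok.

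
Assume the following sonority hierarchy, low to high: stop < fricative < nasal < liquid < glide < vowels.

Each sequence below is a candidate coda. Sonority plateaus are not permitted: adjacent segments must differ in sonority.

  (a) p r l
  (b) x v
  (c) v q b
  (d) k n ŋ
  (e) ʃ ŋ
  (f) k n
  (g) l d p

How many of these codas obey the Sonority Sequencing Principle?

(a) p r l: profile 1-4-4 — violates.
(b) x v: profile 2-2 — violates.
(c) v q b: profile 2-1-1 — violates.
(d) k n ŋ: profile 1-3-3 — violates.
(e) ʃ ŋ: profile 2-3 — violates.
(f) k n: profile 1-3 — violates.
(g) l d p: profile 4-1-1 — violates.

0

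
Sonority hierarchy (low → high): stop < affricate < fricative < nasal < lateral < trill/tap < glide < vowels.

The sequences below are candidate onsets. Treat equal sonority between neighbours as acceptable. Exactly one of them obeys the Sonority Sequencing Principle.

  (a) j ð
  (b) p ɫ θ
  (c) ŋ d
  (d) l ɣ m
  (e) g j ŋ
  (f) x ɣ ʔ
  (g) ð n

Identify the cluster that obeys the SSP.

(a) 7-3 → violates
(b) 1-5-3 → violates
(c) 4-1 → violates
(d) 5-3-4 → violates
(e) 1-7-4 → violates
(f) 3-3-1 → violates
(g) 3-4 → obeys

g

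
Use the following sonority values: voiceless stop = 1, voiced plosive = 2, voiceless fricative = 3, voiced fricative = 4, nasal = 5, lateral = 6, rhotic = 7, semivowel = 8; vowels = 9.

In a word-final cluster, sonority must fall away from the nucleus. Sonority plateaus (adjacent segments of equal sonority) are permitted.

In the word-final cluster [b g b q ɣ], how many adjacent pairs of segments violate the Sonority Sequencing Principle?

/b/: voiced plosive = 2.
/g/: voiced plosive = 2.
/b/: voiced plosive = 2.
/q/: voiceless stop = 1.
/ɣ/: voiced fricative = 4.
/b/→/g/: 2→2 (plateau, allowed) — ok.
/g/→/b/: 2→2 (plateau, allowed) — ok.
/b/→/q/: 2→1 (falls) — ok.
/q/→/ɣ/: 1→4 (does not fall) — violation.

1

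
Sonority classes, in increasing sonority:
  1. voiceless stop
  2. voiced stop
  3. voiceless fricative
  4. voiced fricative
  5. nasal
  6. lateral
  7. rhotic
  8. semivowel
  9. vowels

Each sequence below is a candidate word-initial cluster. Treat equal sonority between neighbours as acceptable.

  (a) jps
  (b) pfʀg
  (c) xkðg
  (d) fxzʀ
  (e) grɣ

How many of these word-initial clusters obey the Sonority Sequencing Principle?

(a) jps: profile 8-1-3 — violates.
(b) pfʀg: profile 1-3-7-2 — violates.
(c) xkðg: profile 3-1-4-2 — violates.
(d) fxzʀ: profile 3-3-4-7 — obeys.
(e) grɣ: profile 2-7-4 — violates.

1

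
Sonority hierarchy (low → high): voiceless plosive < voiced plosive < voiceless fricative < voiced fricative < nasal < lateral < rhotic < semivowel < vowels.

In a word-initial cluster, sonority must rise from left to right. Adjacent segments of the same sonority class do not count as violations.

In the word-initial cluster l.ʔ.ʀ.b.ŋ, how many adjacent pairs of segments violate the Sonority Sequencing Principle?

2

/l/ is a lateral (sonority 6).
/ʔ/ is a voiceless plosive (sonority 1).
/ʀ/ is a rhotic (sonority 7).
/b/ is a voiced plosive (sonority 2).
/ŋ/ is a nasal (sonority 5).
/l/→/ʔ/: 6→1 (does not rise) — violation.
/ʔ/→/ʀ/: 1→7 (rises) — ok.
/ʀ/→/b/: 7→2 (does not rise) — violation.
/b/→/ŋ/: 2→5 (rises) — ok.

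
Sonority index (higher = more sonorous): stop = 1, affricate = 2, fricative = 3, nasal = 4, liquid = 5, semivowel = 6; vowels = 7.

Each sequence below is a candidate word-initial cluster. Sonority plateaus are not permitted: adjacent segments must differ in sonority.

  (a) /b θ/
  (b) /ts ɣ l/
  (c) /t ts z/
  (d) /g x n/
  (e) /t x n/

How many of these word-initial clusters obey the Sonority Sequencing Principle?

(a) 1-3 → obeys
(b) 2-3-5 → obeys
(c) 1-2-3 → obeys
(d) 1-3-4 → obeys
(e) 1-3-4 → obeys

5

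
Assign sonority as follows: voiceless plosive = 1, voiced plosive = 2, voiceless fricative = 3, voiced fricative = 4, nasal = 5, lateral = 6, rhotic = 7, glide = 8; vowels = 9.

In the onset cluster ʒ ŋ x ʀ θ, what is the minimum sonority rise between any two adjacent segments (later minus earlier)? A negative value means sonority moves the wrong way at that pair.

/ʒ/ is a voiced fricative (sonority 4).
/ŋ/ is a nasal (sonority 5).
/x/ is a voiceless fricative (sonority 3).
/ʀ/ is a rhotic (sonority 7).
/θ/ is a voiceless fricative (sonority 3).
/ʒ/→/ŋ/: change +1.
/ŋ/→/x/: change -2.
/x/→/ʀ/: change +4.
/ʀ/→/θ/: change -4.
Minimum = -4.

-4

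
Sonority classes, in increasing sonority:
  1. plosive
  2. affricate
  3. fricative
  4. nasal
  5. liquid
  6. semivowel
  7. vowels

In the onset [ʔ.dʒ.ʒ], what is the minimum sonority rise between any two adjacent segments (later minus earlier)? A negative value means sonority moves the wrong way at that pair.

1

/ʔ/ — plosive, sonority 1.
/dʒ/ — affricate, sonority 2.
/ʒ/ — fricative, sonority 3.
/ʔ/→/dʒ/: change +1.
/dʒ/→/ʒ/: change +1.
Minimum = 1.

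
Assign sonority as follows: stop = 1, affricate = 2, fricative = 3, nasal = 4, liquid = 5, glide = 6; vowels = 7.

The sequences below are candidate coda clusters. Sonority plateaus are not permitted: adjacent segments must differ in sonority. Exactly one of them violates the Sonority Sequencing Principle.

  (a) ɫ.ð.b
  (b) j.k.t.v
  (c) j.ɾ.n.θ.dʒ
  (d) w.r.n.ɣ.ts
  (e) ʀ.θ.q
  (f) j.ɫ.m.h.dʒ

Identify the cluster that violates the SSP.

(a) ɫ.ð.b: profile 5-3-1 — obeys.
(b) j.k.t.v: profile 6-1-1-3 — violates.
(c) j.ɾ.n.θ.dʒ: profile 6-5-4-3-2 — obeys.
(d) w.r.n.ɣ.ts: profile 6-5-4-3-2 — obeys.
(e) ʀ.θ.q: profile 5-3-1 — obeys.
(f) j.ɫ.m.h.dʒ: profile 6-5-4-3-2 — obeys.

b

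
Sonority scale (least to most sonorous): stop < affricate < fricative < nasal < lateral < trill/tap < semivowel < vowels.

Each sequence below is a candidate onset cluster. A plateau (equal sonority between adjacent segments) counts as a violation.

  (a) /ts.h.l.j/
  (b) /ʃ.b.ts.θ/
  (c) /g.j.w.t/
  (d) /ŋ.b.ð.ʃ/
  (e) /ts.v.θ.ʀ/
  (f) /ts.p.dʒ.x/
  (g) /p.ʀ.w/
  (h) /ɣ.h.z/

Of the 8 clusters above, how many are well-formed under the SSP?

2

(a) sonority 2-3-5-7: well-formed.
(b) sonority 3-1-2-3: ill-formed.
(c) sonority 1-7-7-1: ill-formed.
(d) sonority 4-1-3-3: ill-formed.
(e) sonority 2-3-3-6: ill-formed.
(f) sonority 2-1-2-3: ill-formed.
(g) sonority 1-6-7: well-formed.
(h) sonority 3-3-3: ill-formed.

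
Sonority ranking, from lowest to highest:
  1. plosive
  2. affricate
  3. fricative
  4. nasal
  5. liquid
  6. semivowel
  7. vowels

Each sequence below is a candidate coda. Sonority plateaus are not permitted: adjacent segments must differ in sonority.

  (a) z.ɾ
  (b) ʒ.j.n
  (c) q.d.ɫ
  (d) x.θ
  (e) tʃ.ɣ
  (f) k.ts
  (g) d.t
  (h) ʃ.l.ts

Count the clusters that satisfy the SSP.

0

(a) sonority 3-5: ill-formed.
(b) sonority 3-6-4: ill-formed.
(c) sonority 1-1-5: ill-formed.
(d) sonority 3-3: ill-formed.
(e) sonority 2-3: ill-formed.
(f) sonority 1-2: ill-formed.
(g) sonority 1-1: ill-formed.
(h) sonority 3-5-2: ill-formed.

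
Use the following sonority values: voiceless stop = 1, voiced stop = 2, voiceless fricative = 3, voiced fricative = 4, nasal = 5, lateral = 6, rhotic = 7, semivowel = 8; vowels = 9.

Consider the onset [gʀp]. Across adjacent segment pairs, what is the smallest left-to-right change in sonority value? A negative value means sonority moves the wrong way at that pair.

-6

/g/ — voiced stop, sonority 2.
/ʀ/ — rhotic, sonority 7.
/p/ — voiceless stop, sonority 1.
/g/→/ʀ/: change +5.
/ʀ/→/p/: change -6.
Minimum = -6.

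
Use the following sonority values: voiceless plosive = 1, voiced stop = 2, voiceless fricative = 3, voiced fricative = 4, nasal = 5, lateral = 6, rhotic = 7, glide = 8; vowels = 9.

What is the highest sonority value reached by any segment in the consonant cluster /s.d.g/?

/s/ — voiceless fricative, sonority 3.
/d/ — voiced stop, sonority 2.
/g/ — voiced stop, sonority 2.
The maximum is 3.

3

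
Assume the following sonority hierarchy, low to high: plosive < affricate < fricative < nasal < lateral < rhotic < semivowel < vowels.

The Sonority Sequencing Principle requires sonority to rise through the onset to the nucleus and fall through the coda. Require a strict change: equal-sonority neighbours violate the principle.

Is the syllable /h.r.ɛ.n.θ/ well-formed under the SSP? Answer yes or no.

Onset: /h/ is a fricative (sonority 3), /r/ is a rhotic (sonority 6); then the nucleus /ɛ/ (sonority 8).
Onset profile 3-6-8 — rises to the nucleus.
Coda: /n/ is a nasal (sonority 4), /θ/ is a fricative (sonority 3).
Coda profile 8-4-3 — falls from the nucleus.

yes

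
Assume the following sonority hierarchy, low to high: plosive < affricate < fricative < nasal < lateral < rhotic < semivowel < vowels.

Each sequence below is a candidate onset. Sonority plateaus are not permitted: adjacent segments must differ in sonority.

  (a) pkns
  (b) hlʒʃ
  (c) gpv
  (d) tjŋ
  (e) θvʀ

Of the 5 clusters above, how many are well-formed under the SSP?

0

(a) pkns: profile 1-1-4-3 — violates.
(b) hlʒʃ: profile 3-5-3-3 — violates.
(c) gpv: profile 1-1-3 — violates.
(d) tjŋ: profile 1-7-4 — violates.
(e) θvʀ: profile 3-3-6 — violates.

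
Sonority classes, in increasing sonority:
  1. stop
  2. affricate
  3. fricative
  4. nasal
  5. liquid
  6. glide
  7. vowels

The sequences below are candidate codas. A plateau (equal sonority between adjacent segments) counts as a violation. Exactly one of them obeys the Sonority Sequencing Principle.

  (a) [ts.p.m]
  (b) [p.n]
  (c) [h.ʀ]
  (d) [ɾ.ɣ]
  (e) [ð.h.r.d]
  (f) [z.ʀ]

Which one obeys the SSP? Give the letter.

d

(a) [ts.p.m]: profile 2-1-4 — violates.
(b) [p.n]: profile 1-4 — violates.
(c) [h.ʀ]: profile 3-5 — violates.
(d) [ɾ.ɣ]: profile 5-3 — obeys.
(e) [ð.h.r.d]: profile 3-3-5-1 — violates.
(f) [z.ʀ]: profile 3-5 — violates.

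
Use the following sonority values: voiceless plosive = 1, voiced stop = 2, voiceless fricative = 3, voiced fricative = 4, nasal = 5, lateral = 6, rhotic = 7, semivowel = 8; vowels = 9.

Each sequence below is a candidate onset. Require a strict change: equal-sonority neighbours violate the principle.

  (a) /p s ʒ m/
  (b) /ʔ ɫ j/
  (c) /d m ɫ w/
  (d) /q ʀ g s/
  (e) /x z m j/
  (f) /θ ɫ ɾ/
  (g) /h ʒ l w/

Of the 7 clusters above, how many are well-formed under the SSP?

6

(a) 1-3-4-5 → obeys
(b) 1-6-8 → obeys
(c) 2-5-6-8 → obeys
(d) 1-7-2-3 → violates
(e) 3-4-5-8 → obeys
(f) 3-6-7 → obeys
(g) 3-4-6-8 → obeys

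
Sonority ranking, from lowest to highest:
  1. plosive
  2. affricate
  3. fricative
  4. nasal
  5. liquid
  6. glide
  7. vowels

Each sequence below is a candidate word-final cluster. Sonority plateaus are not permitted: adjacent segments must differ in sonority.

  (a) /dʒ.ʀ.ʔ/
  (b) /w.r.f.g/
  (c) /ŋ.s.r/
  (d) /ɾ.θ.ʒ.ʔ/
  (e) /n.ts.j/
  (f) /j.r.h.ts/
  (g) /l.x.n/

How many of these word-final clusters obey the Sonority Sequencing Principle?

2

(a) /dʒ.ʀ.ʔ/: profile 2-5-1 — violates.
(b) /w.r.f.g/: profile 6-5-3-1 — obeys.
(c) /ŋ.s.r/: profile 4-3-5 — violates.
(d) /ɾ.θ.ʒ.ʔ/: profile 5-3-3-1 — violates.
(e) /n.ts.j/: profile 4-2-6 — violates.
(f) /j.r.h.ts/: profile 6-5-3-2 — obeys.
(g) /l.x.n/: profile 5-3-4 — violates.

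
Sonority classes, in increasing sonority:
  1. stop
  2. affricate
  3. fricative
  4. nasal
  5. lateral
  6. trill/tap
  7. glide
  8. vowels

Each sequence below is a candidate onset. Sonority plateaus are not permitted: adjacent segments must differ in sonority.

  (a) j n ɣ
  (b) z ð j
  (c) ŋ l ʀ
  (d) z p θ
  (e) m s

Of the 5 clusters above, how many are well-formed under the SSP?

(a) sonority 7-4-3: ill-formed.
(b) sonority 3-3-7: ill-formed.
(c) sonority 4-5-6: well-formed.
(d) sonority 3-1-3: ill-formed.
(e) sonority 4-3: ill-formed.

1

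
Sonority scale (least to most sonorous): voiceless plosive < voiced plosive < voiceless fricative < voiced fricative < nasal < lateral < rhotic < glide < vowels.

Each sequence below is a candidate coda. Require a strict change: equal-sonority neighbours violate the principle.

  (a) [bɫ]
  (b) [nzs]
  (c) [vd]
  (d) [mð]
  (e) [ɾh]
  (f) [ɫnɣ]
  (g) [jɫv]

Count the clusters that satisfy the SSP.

(a) sonority 2-6: ill-formed.
(b) sonority 5-4-3: well-formed.
(c) sonority 4-2: well-formed.
(d) sonority 5-4: well-formed.
(e) sonority 7-3: well-formed.
(f) sonority 6-5-4: well-formed.
(g) sonority 8-6-4: well-formed.

6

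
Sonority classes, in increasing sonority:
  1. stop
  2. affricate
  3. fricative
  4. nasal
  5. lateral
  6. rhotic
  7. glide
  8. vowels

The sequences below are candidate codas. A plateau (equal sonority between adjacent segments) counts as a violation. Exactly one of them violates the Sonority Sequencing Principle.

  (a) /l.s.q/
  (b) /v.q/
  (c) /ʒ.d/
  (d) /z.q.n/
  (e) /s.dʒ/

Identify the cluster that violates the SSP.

(a) 5-3-1 → obeys
(b) 3-1 → obeys
(c) 3-1 → obeys
(d) 3-1-4 → violates
(e) 3-2 → obeys

d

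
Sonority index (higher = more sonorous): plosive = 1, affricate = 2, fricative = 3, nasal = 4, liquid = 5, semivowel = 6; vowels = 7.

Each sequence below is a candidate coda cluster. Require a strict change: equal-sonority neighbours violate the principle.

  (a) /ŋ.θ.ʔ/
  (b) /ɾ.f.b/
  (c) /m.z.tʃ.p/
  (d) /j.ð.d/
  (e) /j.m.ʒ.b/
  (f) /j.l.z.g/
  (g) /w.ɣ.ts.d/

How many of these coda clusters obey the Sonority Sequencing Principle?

(a) 4-3-1 → obeys
(b) 5-3-1 → obeys
(c) 4-3-2-1 → obeys
(d) 6-3-1 → obeys
(e) 6-4-3-1 → obeys
(f) 6-5-3-1 → obeys
(g) 6-3-2-1 → obeys

7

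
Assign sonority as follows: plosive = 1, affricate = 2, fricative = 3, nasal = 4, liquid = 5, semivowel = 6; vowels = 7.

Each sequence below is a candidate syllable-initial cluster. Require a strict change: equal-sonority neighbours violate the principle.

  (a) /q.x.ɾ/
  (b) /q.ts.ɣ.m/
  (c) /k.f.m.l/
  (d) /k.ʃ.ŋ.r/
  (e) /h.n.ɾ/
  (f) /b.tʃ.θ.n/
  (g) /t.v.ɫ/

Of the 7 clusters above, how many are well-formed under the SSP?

(a) 1-3-5 → obeys
(b) 1-2-3-4 → obeys
(c) 1-3-4-5 → obeys
(d) 1-3-4-5 → obeys
(e) 3-4-5 → obeys
(f) 1-2-3-4 → obeys
(g) 1-3-5 → obeys

7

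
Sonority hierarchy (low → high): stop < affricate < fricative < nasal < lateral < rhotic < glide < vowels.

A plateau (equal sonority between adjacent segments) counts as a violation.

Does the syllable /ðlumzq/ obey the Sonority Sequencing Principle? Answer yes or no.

Onset: /ð/ is a fricative (sonority 3), /l/ is a lateral (sonority 5); then the nucleus /u/ (sonority 8).
Onset profile 3-5-8 — rises to the nucleus.
Coda: /m/ is a nasal (sonority 4), /z/ is a fricative (sonority 3), /q/ is a stop (sonority 1).
Coda profile 8-4-3-1 — falls from the nucleus.

yes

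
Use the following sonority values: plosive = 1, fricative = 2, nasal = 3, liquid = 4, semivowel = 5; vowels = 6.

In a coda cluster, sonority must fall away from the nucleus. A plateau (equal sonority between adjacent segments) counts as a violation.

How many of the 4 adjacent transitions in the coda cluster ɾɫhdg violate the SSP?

/ɾ/ — liquid, sonority 4.
/ɫ/ — liquid, sonority 4.
/h/ — fricative, sonority 2.
/d/ — plosive, sonority 1.
/g/ — plosive, sonority 1.
/ɾ/→/ɫ/: 4→4 (plateau) — violation.
/ɫ/→/h/: 4→2 (falls) — ok.
/h/→/d/: 2→1 (falls) — ok.
/d/→/g/: 1→1 (plateau) — violation.

2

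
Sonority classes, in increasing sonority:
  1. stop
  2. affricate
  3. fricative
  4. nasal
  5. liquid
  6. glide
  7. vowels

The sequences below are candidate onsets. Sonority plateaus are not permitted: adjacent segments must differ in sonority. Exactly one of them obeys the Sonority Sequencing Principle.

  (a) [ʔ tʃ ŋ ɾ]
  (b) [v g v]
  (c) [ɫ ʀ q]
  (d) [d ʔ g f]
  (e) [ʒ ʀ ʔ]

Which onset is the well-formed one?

(a) 1-2-4-5 → obeys
(b) 3-1-3 → violates
(c) 5-5-1 → violates
(d) 1-1-1-3 → violates
(e) 3-5-1 → violates

a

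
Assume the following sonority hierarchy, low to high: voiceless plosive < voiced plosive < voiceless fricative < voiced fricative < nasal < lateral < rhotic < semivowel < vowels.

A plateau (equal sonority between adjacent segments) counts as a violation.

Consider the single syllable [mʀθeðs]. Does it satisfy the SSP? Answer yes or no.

no

Onset: /m/ is a nasal (sonority 5), /ʀ/ is a rhotic (sonority 7), /θ/ is a voiceless fricative (sonority 3); then the nucleus /e/ (sonority 9).
Onset profile 5-7-3-9 — does not strictly rise throughout.
Coda: /ð/ is a voiced fricative (sonority 4), /s/ is a voiceless fricative (sonority 3).
Coda profile 9-4-3 — falls from the nucleus.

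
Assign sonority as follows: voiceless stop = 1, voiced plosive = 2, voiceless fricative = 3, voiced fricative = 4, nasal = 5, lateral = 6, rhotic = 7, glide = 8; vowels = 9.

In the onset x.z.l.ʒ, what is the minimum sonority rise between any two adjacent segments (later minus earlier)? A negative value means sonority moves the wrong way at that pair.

/x/: voiceless fricative = 3.
/z/: voiced fricative = 4.
/l/: lateral = 6.
/ʒ/: voiced fricative = 4.
/x/→/z/: change +1.
/z/→/l/: change +2.
/l/→/ʒ/: change -2.
Minimum = -2.

-2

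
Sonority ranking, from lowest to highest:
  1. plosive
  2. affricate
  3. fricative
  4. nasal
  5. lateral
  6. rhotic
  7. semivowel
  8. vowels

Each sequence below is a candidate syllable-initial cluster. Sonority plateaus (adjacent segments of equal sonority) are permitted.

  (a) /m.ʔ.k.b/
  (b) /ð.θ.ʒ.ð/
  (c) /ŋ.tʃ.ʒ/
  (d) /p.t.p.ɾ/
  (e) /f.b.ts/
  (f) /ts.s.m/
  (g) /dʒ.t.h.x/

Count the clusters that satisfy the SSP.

3

(a) 4-1-1-1 → violates
(b) 3-3-3-3 → obeys
(c) 4-2-3 → violates
(d) 1-1-1-6 → obeys
(e) 3-1-2 → violates
(f) 2-3-4 → obeys
(g) 2-1-3-3 → violates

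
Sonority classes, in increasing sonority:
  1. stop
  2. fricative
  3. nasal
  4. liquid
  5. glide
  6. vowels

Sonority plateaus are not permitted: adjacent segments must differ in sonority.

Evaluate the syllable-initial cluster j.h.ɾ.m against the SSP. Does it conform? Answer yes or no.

no

/j/ — glide, sonority 5.
/h/ — fricative, sonority 2.
/ɾ/ — liquid, sonority 4.
/m/ — nasal, sonority 3.
The profile is 5-2-4-3. Between /j/ (5) and /h/ (2) sonority does not rise, so the cluster violates the SSP.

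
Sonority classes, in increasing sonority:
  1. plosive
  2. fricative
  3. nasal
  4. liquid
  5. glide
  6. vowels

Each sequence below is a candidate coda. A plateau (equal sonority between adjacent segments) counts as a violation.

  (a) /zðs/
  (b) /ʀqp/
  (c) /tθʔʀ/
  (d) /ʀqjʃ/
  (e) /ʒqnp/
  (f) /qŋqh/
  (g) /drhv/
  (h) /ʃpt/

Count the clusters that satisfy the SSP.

0

(a) sonority 2-2-2: ill-formed.
(b) sonority 4-1-1: ill-formed.
(c) sonority 1-2-1-4: ill-formed.
(d) sonority 4-1-5-2: ill-formed.
(e) sonority 2-1-3-1: ill-formed.
(f) sonority 1-3-1-2: ill-formed.
(g) sonority 1-4-2-2: ill-formed.
(h) sonority 2-1-1: ill-formed.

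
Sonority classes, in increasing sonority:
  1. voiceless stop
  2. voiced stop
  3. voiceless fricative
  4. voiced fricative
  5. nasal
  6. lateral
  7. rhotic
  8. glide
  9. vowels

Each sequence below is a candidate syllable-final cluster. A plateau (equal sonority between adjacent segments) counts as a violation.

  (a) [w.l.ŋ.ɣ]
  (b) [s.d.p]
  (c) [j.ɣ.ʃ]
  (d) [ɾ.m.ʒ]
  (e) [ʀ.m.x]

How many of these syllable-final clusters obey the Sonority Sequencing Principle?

(a) 8-6-5-4 → obeys
(b) 3-2-1 → obeys
(c) 8-4-3 → obeys
(d) 7-5-4 → obeys
(e) 7-5-3 → obeys

5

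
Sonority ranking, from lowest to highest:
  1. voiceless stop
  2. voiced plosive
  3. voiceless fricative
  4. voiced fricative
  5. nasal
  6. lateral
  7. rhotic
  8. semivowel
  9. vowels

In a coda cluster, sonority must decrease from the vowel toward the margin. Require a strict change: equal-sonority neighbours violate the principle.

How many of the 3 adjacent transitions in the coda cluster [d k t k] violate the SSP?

2

/d/ is a voiced plosive (sonority 2).
/k/ is a voiceless stop (sonority 1).
/t/ is a voiceless stop (sonority 1).
/k/ is a voiceless stop (sonority 1).
/d/→/k/: 2→1 (falls) — ok.
/k/→/t/: 1→1 (plateau) — violation.
/t/→/k/: 1→1 (plateau) — violation.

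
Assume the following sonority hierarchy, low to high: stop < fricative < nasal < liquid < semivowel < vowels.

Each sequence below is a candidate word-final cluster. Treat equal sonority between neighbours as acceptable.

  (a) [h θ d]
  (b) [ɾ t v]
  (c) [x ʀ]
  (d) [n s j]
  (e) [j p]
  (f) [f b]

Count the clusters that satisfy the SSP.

(a) [h θ d]: profile 2-2-1 — obeys.
(b) [ɾ t v]: profile 4-1-2 — violates.
(c) [x ʀ]: profile 2-4 — violates.
(d) [n s j]: profile 3-2-5 — violates.
(e) [j p]: profile 5-1 — obeys.
(f) [f b]: profile 2-1 — obeys.

3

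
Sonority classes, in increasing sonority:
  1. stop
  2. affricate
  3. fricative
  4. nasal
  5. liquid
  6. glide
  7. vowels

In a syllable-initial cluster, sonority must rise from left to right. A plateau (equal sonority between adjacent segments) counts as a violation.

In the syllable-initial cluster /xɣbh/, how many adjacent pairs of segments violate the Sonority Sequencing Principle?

/x/: fricative = 3.
/ɣ/: fricative = 3.
/b/: stop = 1.
/h/: fricative = 3.
/x/→/ɣ/: 3→3 (plateau) — violation.
/ɣ/→/b/: 3→1 (does not rise) — violation.
/b/→/h/: 1→3 (rises) — ok.

2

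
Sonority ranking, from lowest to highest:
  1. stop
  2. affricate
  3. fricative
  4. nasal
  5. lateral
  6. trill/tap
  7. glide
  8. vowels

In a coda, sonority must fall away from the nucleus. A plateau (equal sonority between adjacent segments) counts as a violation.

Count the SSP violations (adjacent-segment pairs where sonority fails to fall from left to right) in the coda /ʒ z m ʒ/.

2

/ʒ/ is a fricative (sonority 3).
/z/ is a fricative (sonority 3).
/m/ is a nasal (sonority 4).
/ʒ/ is a fricative (sonority 3).
/ʒ/→/z/: 3→3 (plateau) — violation.
/z/→/m/: 3→4 (does not fall) — violation.
/m/→/ʒ/: 4→3 (falls) — ok.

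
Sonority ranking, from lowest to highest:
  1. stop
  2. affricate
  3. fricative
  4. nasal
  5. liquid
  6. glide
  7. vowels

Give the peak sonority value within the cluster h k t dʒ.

/h/ — fricative, sonority 3.
/k/ — stop, sonority 1.
/t/ — stop, sonority 1.
/dʒ/ — affricate, sonority 2.
The maximum is 3.

3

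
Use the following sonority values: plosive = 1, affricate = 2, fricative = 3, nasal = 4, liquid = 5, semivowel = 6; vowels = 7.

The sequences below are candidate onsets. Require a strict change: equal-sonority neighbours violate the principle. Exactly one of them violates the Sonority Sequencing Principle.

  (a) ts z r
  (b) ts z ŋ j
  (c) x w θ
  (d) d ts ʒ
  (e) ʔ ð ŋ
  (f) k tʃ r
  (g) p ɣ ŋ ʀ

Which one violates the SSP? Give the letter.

c

(a) 2-3-5 → obeys
(b) 2-3-4-6 → obeys
(c) 3-6-3 → violates
(d) 1-2-3 → obeys
(e) 1-3-4 → obeys
(f) 1-2-5 → obeys
(g) 1-3-4-5 → obeys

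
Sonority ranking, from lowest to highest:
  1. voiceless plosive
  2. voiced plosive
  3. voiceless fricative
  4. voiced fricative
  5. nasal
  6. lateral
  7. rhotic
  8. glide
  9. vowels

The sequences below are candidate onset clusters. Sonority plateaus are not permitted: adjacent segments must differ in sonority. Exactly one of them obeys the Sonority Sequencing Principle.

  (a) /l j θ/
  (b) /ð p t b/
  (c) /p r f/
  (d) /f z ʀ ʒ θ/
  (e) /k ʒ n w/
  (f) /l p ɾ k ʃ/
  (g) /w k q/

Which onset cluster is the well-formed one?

(a) /l j θ/: profile 6-8-3 — violates.
(b) /ð p t b/: profile 4-1-1-2 — violates.
(c) /p r f/: profile 1-7-3 — violates.
(d) /f z ʀ ʒ θ/: profile 3-4-7-4-3 — violates.
(e) /k ʒ n w/: profile 1-4-5-8 — obeys.
(f) /l p ɾ k ʃ/: profile 6-1-7-1-3 — violates.
(g) /w k q/: profile 8-1-1 — violates.

e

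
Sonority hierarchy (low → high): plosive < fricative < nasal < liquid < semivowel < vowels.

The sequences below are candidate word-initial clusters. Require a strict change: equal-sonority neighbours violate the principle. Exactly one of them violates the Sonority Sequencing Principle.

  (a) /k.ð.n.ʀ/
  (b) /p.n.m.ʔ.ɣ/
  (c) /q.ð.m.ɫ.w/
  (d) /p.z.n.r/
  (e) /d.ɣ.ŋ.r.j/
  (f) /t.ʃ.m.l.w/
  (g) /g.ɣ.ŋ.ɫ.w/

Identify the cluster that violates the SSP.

(a) sonority 1-2-3-4: well-formed.
(b) sonority 1-3-3-1-2: ill-formed.
(c) sonority 1-2-3-4-5: well-formed.
(d) sonority 1-2-3-4: well-formed.
(e) sonority 1-2-3-4-5: well-formed.
(f) sonority 1-2-3-4-5: well-formed.
(g) sonority 1-2-3-4-5: well-formed.

b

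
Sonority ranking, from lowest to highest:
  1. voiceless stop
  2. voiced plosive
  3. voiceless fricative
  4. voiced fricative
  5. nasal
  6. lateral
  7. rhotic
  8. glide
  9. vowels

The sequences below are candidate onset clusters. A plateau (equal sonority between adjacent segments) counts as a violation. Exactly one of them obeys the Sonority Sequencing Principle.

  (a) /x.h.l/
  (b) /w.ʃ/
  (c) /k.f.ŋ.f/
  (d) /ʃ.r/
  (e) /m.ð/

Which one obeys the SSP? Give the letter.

d

(a) 3-3-6 → violates
(b) 8-3 → violates
(c) 1-3-5-3 → violates
(d) 3-7 → obeys
(e) 5-4 → violates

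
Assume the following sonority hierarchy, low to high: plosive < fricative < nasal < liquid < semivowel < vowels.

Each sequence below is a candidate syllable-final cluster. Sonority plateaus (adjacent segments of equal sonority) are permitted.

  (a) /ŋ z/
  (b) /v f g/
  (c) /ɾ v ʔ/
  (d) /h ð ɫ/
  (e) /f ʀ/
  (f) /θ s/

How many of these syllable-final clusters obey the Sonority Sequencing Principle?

4

(a) /ŋ z/: profile 3-2 — obeys.
(b) /v f g/: profile 2-2-1 — obeys.
(c) /ɾ v ʔ/: profile 4-2-1 — obeys.
(d) /h ð ɫ/: profile 2-2-4 — violates.
(e) /f ʀ/: profile 2-4 — violates.
(f) /θ s/: profile 2-2 — obeys.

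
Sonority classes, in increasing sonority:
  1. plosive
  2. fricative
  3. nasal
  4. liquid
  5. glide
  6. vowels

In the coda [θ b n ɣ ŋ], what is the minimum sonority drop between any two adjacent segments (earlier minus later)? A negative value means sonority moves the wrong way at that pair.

/θ/: fricative = 2.
/b/: plosive = 1.
/n/: nasal = 3.
/ɣ/: fricative = 2.
/ŋ/: nasal = 3.
/θ/→/b/: change +1.
/b/→/n/: change -2.
/n/→/ɣ/: change +1.
/ɣ/→/ŋ/: change -1.
Minimum = -2.

-2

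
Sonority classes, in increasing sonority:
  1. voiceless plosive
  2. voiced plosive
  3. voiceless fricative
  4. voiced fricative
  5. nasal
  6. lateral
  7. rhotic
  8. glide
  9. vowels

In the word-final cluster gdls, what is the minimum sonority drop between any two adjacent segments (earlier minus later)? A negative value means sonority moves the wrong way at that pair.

-4

/g/: voiced plosive = 2.
/d/: voiced plosive = 2.
/l/: lateral = 6.
/s/: voiceless fricative = 3.
/g/→/d/: change +0.
/d/→/l/: change -4.
/l/→/s/: change +3.
Minimum = -4.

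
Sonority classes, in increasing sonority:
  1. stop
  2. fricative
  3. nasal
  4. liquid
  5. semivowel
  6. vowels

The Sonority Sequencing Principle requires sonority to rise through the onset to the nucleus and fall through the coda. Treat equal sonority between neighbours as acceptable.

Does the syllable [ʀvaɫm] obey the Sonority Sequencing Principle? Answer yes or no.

no

Onset: /ʀ/ is a liquid (sonority 4), /v/ is a fricative (sonority 2); then the nucleus /a/ (sonority 6).
Onset profile 4-2-6 — does not rise throughout.
Coda: /ɫ/ is a liquid (sonority 4), /m/ is a nasal (sonority 3).
Coda profile 6-4-3 — falls from the nucleus.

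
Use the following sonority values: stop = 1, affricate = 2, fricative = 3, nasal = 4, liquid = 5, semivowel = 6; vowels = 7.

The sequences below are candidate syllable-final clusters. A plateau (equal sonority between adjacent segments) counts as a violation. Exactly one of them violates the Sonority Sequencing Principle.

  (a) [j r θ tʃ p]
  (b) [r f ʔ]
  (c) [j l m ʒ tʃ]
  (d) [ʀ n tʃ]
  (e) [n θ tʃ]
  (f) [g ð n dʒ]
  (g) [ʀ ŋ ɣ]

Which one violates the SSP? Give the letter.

f

(a) sonority 6-5-3-2-1: well-formed.
(b) sonority 5-3-1: well-formed.
(c) sonority 6-5-4-3-2: well-formed.
(d) sonority 5-4-2: well-formed.
(e) sonority 4-3-2: well-formed.
(f) sonority 1-3-4-2: ill-formed.
(g) sonority 5-4-3: well-formed.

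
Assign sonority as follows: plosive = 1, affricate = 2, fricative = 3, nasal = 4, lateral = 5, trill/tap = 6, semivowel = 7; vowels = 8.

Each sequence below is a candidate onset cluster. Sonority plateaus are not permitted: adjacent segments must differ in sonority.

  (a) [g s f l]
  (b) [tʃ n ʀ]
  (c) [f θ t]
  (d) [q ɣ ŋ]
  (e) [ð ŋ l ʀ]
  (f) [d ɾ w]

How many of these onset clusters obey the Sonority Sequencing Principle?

4

(a) 1-3-3-5 → violates
(b) 2-4-6 → obeys
(c) 3-3-1 → violates
(d) 1-3-4 → obeys
(e) 3-4-5-6 → obeys
(f) 1-6-7 → obeys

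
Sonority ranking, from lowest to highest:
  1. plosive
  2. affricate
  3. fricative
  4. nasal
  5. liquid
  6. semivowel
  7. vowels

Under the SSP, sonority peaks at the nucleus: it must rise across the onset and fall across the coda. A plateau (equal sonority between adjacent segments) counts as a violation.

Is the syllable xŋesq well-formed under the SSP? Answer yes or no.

yes

Onset: /x/ is a fricative (sonority 3), /ŋ/ is a nasal (sonority 4); then the nucleus /e/ (sonority 7).
Onset profile 3-4-7 — rises to the nucleus.
Coda: /s/ is a fricative (sonority 3), /q/ is a plosive (sonority 1).
Coda profile 7-3-1 — falls from the nucleus.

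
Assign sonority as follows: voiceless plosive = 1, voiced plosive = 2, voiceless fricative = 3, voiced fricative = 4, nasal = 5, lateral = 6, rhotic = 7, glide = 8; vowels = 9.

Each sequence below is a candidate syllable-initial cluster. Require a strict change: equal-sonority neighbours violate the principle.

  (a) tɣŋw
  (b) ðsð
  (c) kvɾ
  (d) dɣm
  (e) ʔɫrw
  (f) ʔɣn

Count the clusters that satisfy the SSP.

(a) sonority 1-4-5-8: well-formed.
(b) sonority 4-3-4: ill-formed.
(c) sonority 1-4-7: well-formed.
(d) sonority 2-4-5: well-formed.
(e) sonority 1-6-7-8: well-formed.
(f) sonority 1-4-5: well-formed.

5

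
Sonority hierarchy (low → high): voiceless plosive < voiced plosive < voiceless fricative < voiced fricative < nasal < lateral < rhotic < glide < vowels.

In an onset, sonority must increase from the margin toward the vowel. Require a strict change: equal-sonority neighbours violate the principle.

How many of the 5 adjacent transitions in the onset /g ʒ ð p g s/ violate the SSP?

/g/ — voiced plosive, sonority 2.
/ʒ/ — voiced fricative, sonority 4.
/ð/ — voiced fricative, sonority 4.
/p/ — voiceless plosive, sonority 1.
/g/ — voiced plosive, sonority 2.
/s/ — voiceless fricative, sonority 3.
/g/→/ʒ/: 2→4 (rises) — ok.
/ʒ/→/ð/: 4→4 (plateau) — violation.
/ð/→/p/: 4→1 (does not rise) — violation.
/p/→/g/: 1→2 (rises) — ok.
/g/→/s/: 2→3 (rises) — ok.

2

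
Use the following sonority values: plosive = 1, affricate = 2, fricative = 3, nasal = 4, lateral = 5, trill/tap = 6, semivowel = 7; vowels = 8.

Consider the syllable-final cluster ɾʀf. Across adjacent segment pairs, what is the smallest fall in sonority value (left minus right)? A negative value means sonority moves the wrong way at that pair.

/ɾ/ is a trill/tap (sonority 6).
/ʀ/ is a trill/tap (sonority 6).
/f/ is a fricative (sonority 3).
/ɾ/→/ʀ/: change +0.
/ʀ/→/f/: change +3.
Minimum = 0.

0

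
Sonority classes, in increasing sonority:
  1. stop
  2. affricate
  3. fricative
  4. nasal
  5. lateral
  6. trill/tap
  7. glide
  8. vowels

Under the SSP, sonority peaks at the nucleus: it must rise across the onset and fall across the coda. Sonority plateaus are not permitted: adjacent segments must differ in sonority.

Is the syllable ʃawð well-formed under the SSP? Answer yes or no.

Onset: /ʃ/ is a fricative (sonority 3); then the nucleus /a/ (sonority 8).
Onset profile 3-8 — rises to the nucleus.
Coda: /w/ is a glide (sonority 7), /ð/ is a fricative (sonority 3).
Coda profile 8-7-3 — falls from the nucleus.

yes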